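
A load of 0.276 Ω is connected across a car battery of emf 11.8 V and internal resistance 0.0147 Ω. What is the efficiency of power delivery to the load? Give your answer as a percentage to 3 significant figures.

94.9 %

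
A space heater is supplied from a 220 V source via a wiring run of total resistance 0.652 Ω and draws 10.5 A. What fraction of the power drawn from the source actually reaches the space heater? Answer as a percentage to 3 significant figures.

The wiring run carries the full 10.5 A.
P_line = I² R_line = (10.50)² × 0.652 = 71.88 W
P_source = V I = 220 × 10.50 = 2310 W; P_load = 2238 W
η = P_load / P_source = 2238 / 2310 = 0.9689

96.9 %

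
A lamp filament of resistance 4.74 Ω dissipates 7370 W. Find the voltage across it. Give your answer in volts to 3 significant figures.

187 V

Inverting the appropriate power form: V = √(P R).
V = √(7370 × 4.74) = 186.9 V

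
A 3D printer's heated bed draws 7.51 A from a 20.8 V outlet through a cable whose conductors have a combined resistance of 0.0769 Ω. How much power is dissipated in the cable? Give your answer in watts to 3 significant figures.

The cable is a series resistance carrying the load current; its dissipation is I²R_line.
The cable carries the full 7.51 A.
P_line = I² R_line = (7.510)² × 0.0769 = 4.337 W

4.34 W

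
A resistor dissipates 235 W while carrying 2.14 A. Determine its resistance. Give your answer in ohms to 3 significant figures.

51.3 Ω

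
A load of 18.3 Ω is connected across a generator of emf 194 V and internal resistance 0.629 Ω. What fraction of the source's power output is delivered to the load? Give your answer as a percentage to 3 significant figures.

Efficiency is P_load / P_total. With a series r and R sharing the same I, P = I²R for each, so η = R/(R+r).
η = R / (R + r) = 18.3 / (18.3 + 0.629) = 0.9668

96.7 %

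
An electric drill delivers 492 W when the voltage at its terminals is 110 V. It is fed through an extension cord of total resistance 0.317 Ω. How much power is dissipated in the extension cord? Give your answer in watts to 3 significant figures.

Only the current and the line resistance are needed for the I²R loss.
I = P / V = 492 / 110 = 4.473 A through the extension cord.
P_line = I² R_line = (4.473)² × 0.317 = 6.342 W

6.34 W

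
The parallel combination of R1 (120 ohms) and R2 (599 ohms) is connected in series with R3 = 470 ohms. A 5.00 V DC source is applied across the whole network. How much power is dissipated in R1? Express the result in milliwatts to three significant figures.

6.41 mW

Collapse the R1‖R2 pair into one equivalent R_p; then R_p and R3 form a series string.
R_p = (120×599)/(120+599) = 99.97 Ω
R_total = R_p + 470 = 99.97 + 470 = 570.0 Ω
I = V / R_total = 5.00 / 570.0 = 0.008772 A
Voltage across the parallel pair: V_p = I × R_p = 0.008772 × 99.97 = 0.8770 V
R1 sits across V_p; its power is V_p²/R.
P_R1 = (0.8770)² / 120 = 0.006409 W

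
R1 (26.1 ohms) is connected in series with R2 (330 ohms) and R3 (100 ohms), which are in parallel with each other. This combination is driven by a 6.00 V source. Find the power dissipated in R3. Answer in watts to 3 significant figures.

Collapse R2‖R3 to a single equivalent, reducing the network to two series elements.
R_p = (330×100)/(330+100) = 76.74 Ω
R_total = 26.1 + 76.74 = 102.8 Ω
I = V / R_total = 6.00 / 102.8 = 0.05834 A
Voltage across the parallel pair: V_p = I × R_p = 0.05834 × 76.74 = 4.477 V
R3 is across V_p, so use P = V²/R for that branch.
P_R3 = (4.477)² / 100 = 0.2005 W

0.200 W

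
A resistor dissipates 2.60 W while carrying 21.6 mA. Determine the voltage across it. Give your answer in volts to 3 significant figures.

Rearranging the power relation for the two known quantities gives V = P / I.
V = 2.60 / 0.02160 = 120.4 V

120 V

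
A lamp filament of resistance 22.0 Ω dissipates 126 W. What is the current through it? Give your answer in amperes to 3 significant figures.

Inverting the appropriate power form: I = √(P / R).
I = √(126 / 22.0) = 2.393 A

2.39 A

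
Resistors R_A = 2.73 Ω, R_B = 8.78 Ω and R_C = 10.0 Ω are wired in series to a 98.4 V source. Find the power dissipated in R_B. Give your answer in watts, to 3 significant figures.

Series elements share the same current, so find I first, then use P = I²R.
R_total = 2.73 + 8.78 + 10.0 = 21.51 Ω
I = V / R_total = 98.4 / 21.51 = 4.575 A
P_R_B = I² × R_B = (4.575)² × 8.78 = 183.7 W

184 W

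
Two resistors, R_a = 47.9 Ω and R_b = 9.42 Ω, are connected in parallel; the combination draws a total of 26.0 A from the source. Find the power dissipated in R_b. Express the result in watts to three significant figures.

4450 W

The branches share the same voltage, but only the total current is given — find V from the equivalent resistance first.
1/R_eq = 1/47.9 + 1/9.42 ⇒ R_eq = 7.872 Ω
V = I_total × R_eq = 26.00 × 7.872 = 204.7 V
P_R_b = V² / R_b = (204.7)² / 9.42 = 4447 W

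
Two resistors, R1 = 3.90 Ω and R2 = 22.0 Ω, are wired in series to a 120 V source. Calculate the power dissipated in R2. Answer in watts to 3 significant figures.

472 W

Since the resistors are in series they all carry the loop current I = V/R_total; the power in any one is I²R.
R_total = 3.90 + 22.0 = 25.90 Ω
I = V / R_total = 120 / 25.90 = 4.633 A
P_R2 = I² × R2 = (4.633)² × 22.0 = 472.3 W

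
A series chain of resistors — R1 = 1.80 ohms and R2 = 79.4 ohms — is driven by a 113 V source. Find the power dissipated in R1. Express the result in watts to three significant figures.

3.49 W

In a series string the same current flows through every resistor — find that current, then P = I²R for the one we want.
R_total = 1.80 + 79.4 = 81.20 Ω
I = V / R_total = 113 / 81.20 = 1.392 A
P_R1 = I² × R1 = (1.392)² × 1.80 = 3.486 W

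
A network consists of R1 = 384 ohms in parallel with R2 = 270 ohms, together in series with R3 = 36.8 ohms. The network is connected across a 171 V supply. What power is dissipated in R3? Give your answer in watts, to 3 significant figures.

28.2 W

Collapse the R1‖R2 pair into one equivalent R_p; then R_p and R3 form a series string.
R_p = (384×270)/(384+270) = 158.5 Ω
R_total = R_p + 36.8 = 158.5 + 36.8 = 195.3 Ω
I = V / R_total = 171 / 195.3 = 0.8754 A
R3 is the series element, so its power is I²R.
P_R3 = (0.8754)² × 36.8 = 28.20 W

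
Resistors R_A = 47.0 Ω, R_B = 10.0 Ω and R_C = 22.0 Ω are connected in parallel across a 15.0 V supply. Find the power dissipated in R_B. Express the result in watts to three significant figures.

R_B sits directly across the source, so P = V²/R with V = 15.0 V.
P_R_B = V² / R_B = (15.0)² / 10.0 Ω = 22.50 W

22.5 W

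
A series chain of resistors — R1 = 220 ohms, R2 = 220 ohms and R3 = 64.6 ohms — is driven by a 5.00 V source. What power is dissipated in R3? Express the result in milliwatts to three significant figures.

Since the resistors are in series they all carry the loop current I = V/R_total; the power in any one is I²R.
R_total = 220 + 220 + 64.6 = 504.6 Ω
I = V / R_total = 5.00 / 504.6 = 0.009909 A
P_R3 = I² × R3 = (0.009909)² × 64.6 = 0.006343 W

6.34 mW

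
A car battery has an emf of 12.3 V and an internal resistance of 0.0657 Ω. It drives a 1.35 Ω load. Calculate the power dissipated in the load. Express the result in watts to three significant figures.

102 W

The internal resistance and the load are in series, so the same I flows through both; get I from ε/(r+R), then I²R for the load.
I = ε / (r + R) = 12.3 / (0.0657 + 1.35) = 8.688 A
P_load = I² R = (8.688)² × 1.35 = 101.9 W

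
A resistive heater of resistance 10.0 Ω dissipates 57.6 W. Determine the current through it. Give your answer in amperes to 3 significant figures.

2.40 A

The two known quantities fix the third via I = √(P / R).
I = √(57.6 / 10.0) = 2.400 A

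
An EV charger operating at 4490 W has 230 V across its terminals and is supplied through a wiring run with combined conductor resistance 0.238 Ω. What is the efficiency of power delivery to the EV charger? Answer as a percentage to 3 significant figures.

I = P / V = 4490 / 230 = 19.52 A through the wiring run.
P_line = I² R_line = (19.52)² × 0.238 = 90.70 W
P_source = P_load + P_line = 4490 + 90.70 = 4581 W
η = P_load / P_source = 4490 / 4581 = 0.9802

98.0 %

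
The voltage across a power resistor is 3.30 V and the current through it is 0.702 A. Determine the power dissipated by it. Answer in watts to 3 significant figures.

With V and I both given, power follows immediately from P = V I.
P = 3.30 V × 0.7020 A = 2.317 W

2.32 W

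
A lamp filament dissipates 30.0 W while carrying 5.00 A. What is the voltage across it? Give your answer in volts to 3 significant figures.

From P = V I = I²R = V²/R, with the two given quantities we get V = P / I.
V = 30.0 / 5.000 = 6.000 V

6.00 V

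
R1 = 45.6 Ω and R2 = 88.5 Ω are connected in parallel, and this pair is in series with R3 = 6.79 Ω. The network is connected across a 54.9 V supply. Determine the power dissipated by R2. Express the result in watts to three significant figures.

22.7 W

Combine R1 and R2 into their parallel equivalent first, reducing the network to two series resistors.
R_p = (45.6×88.5)/(45.6+88.5) = 30.09 Ω
R_total = R_p + 6.79 = 30.09 + 6.79 = 36.88 Ω
I = V / R_total = 54.9 / 36.88 = 1.488 A
Voltage across the parallel pair: V_p = I × R_p = 1.488 × 30.09 = 44.79 V
R2 sits across V_p; its power is V_p²/R.
P_R2 = (44.79)² / 88.5 = 22.67 W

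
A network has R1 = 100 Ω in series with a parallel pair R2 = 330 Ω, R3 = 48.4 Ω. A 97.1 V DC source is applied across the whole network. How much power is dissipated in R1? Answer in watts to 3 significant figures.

Collapse R2‖R3 to a single equivalent, reducing the network to two series elements.
R_p = (330×48.4)/(330+48.4) = 42.21 Ω
R_total = 100 + 42.21 = 142.2 Ω
I = V / R_total = 97.1 / 142.2 = 0.6828 A
R1 carries the full series current, so P = I²R.
P_R1 = (0.6828)² × 100 = 46.62 W

46.6 W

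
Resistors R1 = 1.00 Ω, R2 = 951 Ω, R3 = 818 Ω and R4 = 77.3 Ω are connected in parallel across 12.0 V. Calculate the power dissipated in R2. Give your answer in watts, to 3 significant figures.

0.151 W

R2 sits directly across the source, so P = V²/R with V = 12.0 V.
P_R2 = V² / R2 = (12.0)² / 951 Ω = 0.1514 W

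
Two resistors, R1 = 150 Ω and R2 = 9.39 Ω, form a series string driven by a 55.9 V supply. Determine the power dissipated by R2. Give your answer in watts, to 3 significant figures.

1.15 W

Every series element carries the same I. Get I from the total resistance, then P = I² × R2.
R_total = 150 + 9.39 = 159.4 Ω
I = V / R_total = 55.9 / 159.4 = 0.3507 A
P_R2 = I² × R2 = (0.3507)² × 9.39 = 1.155 W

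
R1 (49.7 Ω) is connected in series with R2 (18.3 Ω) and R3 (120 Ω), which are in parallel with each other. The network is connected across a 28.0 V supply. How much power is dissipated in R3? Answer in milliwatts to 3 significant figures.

Collapse R2‖R3 to a single equivalent, reducing the network to two series elements.
R_p = (18.3×120)/(18.3+120) = 15.88 Ω
R_total = 49.7 + 15.88 = 65.58 Ω
I = V / R_total = 28.0 / 65.58 = 0.4270 A
Voltage across the parallel pair: V_p = I × R_p = 0.4270 × 15.88 = 6.780 V
R3 sees V_p directly, so P = V_p² / R3.
P_R3 = (6.780)² / 120 = 0.3830 W

383 mW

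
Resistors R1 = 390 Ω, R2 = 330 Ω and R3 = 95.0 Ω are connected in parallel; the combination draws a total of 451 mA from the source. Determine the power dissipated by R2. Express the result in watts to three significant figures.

The branches share the same voltage, but only the total current is given — find V from the equivalent resistance first.
1/R_eq = 1/390 + 1/330 + 1/95.0 ⇒ R_eq = 62.03 Ω
V = I_total × R_eq = 0.4510 × 62.03 = 27.98 V
P_R2 = V² / R2 = (27.98)² / 330 = 2.372 W

2.37 W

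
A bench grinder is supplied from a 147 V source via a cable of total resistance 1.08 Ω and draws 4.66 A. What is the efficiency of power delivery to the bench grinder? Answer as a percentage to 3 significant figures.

96.6 %

The cable carries the full 4.66 A.
P_line = I² R_line = (4.660)² × 1.08 = 23.45 W
P_source = V I = 147 × 4.660 = 685.0 W; P_load = 661.6 W
η = P_load / P_source = 661.6 / 685.0 = 0.9658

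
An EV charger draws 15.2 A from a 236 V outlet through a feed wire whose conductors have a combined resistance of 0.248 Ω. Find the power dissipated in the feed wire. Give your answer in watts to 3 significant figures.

The feed wire and load are in series, so the same current flows in both; the loss is I²R_line.
The feed wire carries the full 15.2 A.
P_line = I² R_line = (15.20)² × 0.248 = 57.30 W

57.3 W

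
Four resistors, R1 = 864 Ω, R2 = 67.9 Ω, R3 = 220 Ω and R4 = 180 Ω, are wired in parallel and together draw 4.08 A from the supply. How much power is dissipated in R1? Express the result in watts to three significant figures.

28.5 W

Parallel branches share V, not I — compute V via R_eq, then use V²/R for the target branch.
1/R_eq = 1/864 + 1/67.9 + 1/220 + 1/180 ⇒ R_eq = 38.48 Ω
V = I_total × R_eq = 4.080 × 38.48 = 157.0 V
P_R1 = V² / R1 = (157.0)² / 864 = 28.53 W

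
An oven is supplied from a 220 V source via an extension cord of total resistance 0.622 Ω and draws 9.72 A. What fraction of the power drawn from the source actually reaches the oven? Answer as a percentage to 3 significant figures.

97.3 %

The extension cord carries the full 9.72 A.
P_line = I² R_line = (9.720)² × 0.622 = 58.77 W
P_source = V I = 220 × 9.720 = 2138 W; P_load = 2080 W
η = P_load / P_source = 2080 / 2138 = 0.9725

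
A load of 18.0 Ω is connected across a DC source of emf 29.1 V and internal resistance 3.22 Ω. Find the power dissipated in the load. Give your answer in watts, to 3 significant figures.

33.9 W

Load and internal resistance form a series loop — compute the loop current, then the load power via I²R.
I = ε / (r + R) = 29.1 / (3.22 + 18.0) = 1.371 A
P_load = I² R = (1.371)² × 18.0 = 33.85 W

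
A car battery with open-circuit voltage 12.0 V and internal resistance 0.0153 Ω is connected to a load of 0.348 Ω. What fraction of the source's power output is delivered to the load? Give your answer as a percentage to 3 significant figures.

The source delivers εI, of which I²R reaches the load and I²r is lost; since I is common, η = R/(R+r).
η = R / (R + r) = 0.348 / (0.348 + 0.0153) = 0.9579

95.8 %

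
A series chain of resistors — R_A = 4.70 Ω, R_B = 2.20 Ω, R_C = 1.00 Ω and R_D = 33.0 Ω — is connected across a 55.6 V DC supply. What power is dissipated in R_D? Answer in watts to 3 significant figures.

61.0 W

The current is common to all series resistors; compute it, then apply P = I²R for the target.
R_total = 4.70 + 2.20 + 1.00 + 33.0 = 40.90 Ω
I = V / R_total = 55.6 / 40.90 = 1.359 A
P_R_D = I² × R_D = (1.359)² × 33.0 = 60.98 W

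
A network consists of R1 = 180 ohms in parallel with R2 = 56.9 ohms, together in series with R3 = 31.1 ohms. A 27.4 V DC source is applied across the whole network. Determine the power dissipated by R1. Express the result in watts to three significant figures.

1.41 W

Collapse the R1‖R2 pair into one equivalent R_p; then R_p and R3 form a series string.
R_p = (180×56.9)/(180+56.9) = 43.23 Ω
R_total = R_p + 31.1 = 43.23 + 31.1 = 74.33 Ω
I = V / R_total = 27.4 / 74.33 = 0.3686 A
Voltage across the parallel pair: V_p = I × R_p = 0.3686 × 43.23 = 15.94 V
R1 has V_p across it, so P = V_p²/R1.
P_R1 = (15.94)² / 180 = 1.411 W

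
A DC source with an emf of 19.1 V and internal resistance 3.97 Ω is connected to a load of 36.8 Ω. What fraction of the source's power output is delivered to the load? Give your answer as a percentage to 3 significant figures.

Both r and R carry the same current, so the power split is just the resistance split: η = R/(R+r).
η = R / (R + r) = 36.8 / (36.8 + 3.97) = 0.9026

90.3 %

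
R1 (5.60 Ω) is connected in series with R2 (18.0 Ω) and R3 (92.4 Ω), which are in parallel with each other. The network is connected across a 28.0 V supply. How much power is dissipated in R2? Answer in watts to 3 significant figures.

Collapse R2‖R3 to a single equivalent, reducing the network to two series elements.
R_p = (18.0×92.4)/(18.0+92.4) = 15.07 Ω
R_total = 5.60 + 15.07 = 20.67 Ω
I = V / R_total = 28.0 / 20.67 = 1.355 A
Voltage across the parallel pair: V_p = I × R_p = 1.355 × 15.07 = 20.41 V
R2 sees V_p directly, so P = V_p² / R2.
P_R2 = (20.41)² / 18.0 = 23.15 W

23.1 W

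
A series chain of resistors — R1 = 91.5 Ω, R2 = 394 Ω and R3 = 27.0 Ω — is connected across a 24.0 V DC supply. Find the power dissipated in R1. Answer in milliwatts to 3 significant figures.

201 mW

The current is common to all series resistors; compute it, then apply P = I²R for the target.
R_total = 91.5 + 394 + 27.0 = 512.5 Ω
I = V / R_total = 24.0 / 512.5 = 0.04683 A
P_R1 = I² × R1 = (0.04683)² × 91.5 = 0.2007 W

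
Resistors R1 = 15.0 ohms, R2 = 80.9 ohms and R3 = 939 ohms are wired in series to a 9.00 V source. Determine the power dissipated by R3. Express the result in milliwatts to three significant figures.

71.0 mW

In a series string the same current flows through every resistor — find that current, then P = I²R for the one we want.
R_total = 15.0 + 80.9 + 939 = 1035 Ω
I = V / R_total = 9.00 / 1035 = 0.008696 A
P_R3 = I² × R3 = (0.008696)² × 939 = 0.07102 W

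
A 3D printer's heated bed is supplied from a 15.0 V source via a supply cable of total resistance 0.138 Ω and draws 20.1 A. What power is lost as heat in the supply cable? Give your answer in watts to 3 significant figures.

Only the current and the line resistance are needed for the I²R loss.
The supply cable carries the full 20.1 A.
P_line = I² R_line = (20.10)² × 0.138 = 55.75 W

55.8 W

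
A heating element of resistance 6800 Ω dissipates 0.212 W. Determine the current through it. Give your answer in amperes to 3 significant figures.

0.00558 A

From P = V I = I²R = V²/R, with the two given quantities we get I = √(P / R).
I = √(0.212 / 6800) = 0.005584 A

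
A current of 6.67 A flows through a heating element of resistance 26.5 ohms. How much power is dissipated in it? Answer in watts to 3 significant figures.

1180 W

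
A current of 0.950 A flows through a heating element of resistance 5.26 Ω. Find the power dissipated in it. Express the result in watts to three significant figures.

The current through and the resistance of the element are both given; use P = I²R.
P = (0.9500 A)² × 5.26 Ω = 4.747 W

4.75 W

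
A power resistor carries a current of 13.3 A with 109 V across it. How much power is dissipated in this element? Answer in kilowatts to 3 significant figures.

1.45 kW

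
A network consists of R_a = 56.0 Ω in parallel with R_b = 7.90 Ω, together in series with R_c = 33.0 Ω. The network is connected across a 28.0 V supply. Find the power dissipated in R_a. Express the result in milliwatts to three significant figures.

421 mW

Combine R_a and R_b into their parallel equivalent first, reducing the network to two series resistors.
R_p = (56.0×7.90)/(56.0+7.90) = 6.923 Ω
R_total = R_p + 33.0 = 6.923 + 33.0 = 39.92 Ω
I = V / R_total = 28.0 / 39.92 = 0.7013 A
Voltage across the parallel pair: V_p = I × R_p = 0.7013 × 6.923 = 4.856 V
Use P = V²/R for R_a with V = V_p.
P_R_a = (4.856)² / 56.0 = 0.4210 W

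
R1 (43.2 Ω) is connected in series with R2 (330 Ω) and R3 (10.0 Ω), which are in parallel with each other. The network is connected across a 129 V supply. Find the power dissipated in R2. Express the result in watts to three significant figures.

1.70 W

First combine the parallel branches into one equivalent R_p, then R1 + R_p is a series pair.
R_p = (330×10.0)/(330+10.0) = 9.706 Ω
R_total = 43.2 + 9.706 = 52.91 Ω
I = V / R_total = 129 / 52.91 = 2.438 A
Voltage across the parallel pair: V_p = I × R_p = 2.438 × 9.706 = 23.67 V
R2 is across V_p, so use P = V²/R for that branch.
P_R2 = (23.67)² / 330 = 1.697 W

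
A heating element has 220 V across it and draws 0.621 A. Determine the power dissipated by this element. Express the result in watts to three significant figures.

137 W

Both the voltage across and the current through the element are known, so P = V I applies directly.
P = 220 V × 0.6210 A = 136.6 W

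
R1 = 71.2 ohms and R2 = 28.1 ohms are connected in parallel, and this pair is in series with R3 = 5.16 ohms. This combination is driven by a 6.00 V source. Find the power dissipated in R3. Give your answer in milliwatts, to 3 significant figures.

Reduce the parallel combination to a single R_p; the circuit then becomes R_p in series with the remaining resistor.
R_p = (71.2×28.1)/(71.2+28.1) = 20.15 Ω
R_total = R_p + 5.16 = 20.15 + 5.16 = 25.31 Ω
I = V / R_total = 6.00 / 25.31 = 0.2371 A
R3 is the series element, so its power is I²R.
P_R3 = (0.2371)² × 5.16 = 0.2900 W

290 mW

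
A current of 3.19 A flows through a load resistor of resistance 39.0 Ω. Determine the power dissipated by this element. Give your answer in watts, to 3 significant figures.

397 W

The current through and the resistance of the element are both given; use P = I²R.
P = (3.190 A)² × 39.0 Ω = 396.9 W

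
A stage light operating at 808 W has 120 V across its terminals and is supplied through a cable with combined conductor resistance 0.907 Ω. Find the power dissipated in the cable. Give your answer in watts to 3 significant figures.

Only the current and the line resistance are needed for the I²R loss.
I = P / V = 808 / 120 = 6.733 A through the cable.
P_line = I² R_line = (6.733)² × 0.907 = 41.12 W

41.1 W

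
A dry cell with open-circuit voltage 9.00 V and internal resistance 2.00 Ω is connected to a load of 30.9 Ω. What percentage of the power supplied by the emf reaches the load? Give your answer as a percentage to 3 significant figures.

93.9 %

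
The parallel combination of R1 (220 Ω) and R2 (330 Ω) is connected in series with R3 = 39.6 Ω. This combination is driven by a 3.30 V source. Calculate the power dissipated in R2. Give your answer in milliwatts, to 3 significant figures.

Collapse the R1‖R2 pair into one equivalent R_p; then R_p and R3 form a series string.
R_p = (220×330)/(220+330) = 132.0 Ω
R_total = R_p + 39.6 = 132.0 + 39.6 = 171.6 Ω
I = V / R_total = 3.30 / 171.6 = 0.01923 A
Voltage across the parallel pair: V_p = I × R_p = 0.01923 × 132.0 = 2.538 V
Use P = V²/R for R2 with V = V_p.
P_R2 = (2.538)² / 330 = 0.01953 W

19.5 mW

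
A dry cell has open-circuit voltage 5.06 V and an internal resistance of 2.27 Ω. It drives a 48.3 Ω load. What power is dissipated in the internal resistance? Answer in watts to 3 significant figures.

0.0227 W

Internal loss is I²r, with I set by the total series resistance r+R.
I = ε / (r + R) = 5.06 / (2.27 + 48.3) = 0.1001 A
P_int = I² r = (0.1001)² × 2.27 = 0.02273 W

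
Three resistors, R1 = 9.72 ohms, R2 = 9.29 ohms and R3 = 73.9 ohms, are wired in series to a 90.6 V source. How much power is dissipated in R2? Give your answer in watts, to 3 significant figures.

8.83 W

The current is common to all series resistors; compute it, then apply P = I²R for the target.
R_total = 9.72 + 9.29 + 73.9 = 92.91 Ω
I = V / R_total = 90.6 / 92.91 = 0.9751 A
P_R2 = I² × R2 = (0.9751)² × 9.29 = 8.834 W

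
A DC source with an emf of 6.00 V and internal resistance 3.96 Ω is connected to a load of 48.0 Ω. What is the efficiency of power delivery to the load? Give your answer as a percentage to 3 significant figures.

η = P_load/(P_load+P_int) = I²R/(I²R+I²r) = R/(R+r) — the I² cancels for series elements.
η = R / (R + r) = 48.0 / (48.0 + 3.96) = 0.9238

92.4 %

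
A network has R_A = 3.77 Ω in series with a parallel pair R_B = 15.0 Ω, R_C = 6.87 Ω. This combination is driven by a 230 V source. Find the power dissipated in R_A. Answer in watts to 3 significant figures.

2770 W

Collapse R_B‖R_C to a single equivalent, reducing the network to two series elements.
R_p = (15.0×6.87)/(15.0+6.87) = 4.712 Ω
R_total = 3.77 + 4.712 = 8.482 Ω
I = V / R_total = 230 / 8.482 = 27.12 A
The full supply current passes through R_A: P = I²R.
P_R_A = (27.12)² × 3.77 = 2772 W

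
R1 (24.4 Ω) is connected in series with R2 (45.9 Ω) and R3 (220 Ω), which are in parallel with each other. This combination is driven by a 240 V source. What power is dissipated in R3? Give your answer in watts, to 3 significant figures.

Reduce the parallel pair to R_p first; the network is then a simple series string.
R_p = (45.9×220)/(45.9+220) = 37.98 Ω
R_total = 24.4 + 37.98 = 62.38 Ω
I = V / R_total = 240 / 62.38 = 3.848 A
Voltage across the parallel pair: V_p = I × R_p = 3.848 × 37.98 = 146.1 V
R3 sees V_p directly, so P = V_p² / R3.
P_R3 = (146.1)² / 220 = 97.05 W

97.0 W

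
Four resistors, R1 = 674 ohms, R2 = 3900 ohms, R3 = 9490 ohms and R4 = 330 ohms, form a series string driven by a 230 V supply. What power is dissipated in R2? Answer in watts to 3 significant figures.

0.996 W

Since the resistors are in series they all carry the loop current I = V/R_total; the power in any one is I²R.
R_total = 674 + 3900 + 9490 + 330 = 14390 Ω
I = V / R_total = 230 / 14390 = 0.01598 A
P_R2 = I² × R2 = (0.01598)² × 3900 = 0.9958 W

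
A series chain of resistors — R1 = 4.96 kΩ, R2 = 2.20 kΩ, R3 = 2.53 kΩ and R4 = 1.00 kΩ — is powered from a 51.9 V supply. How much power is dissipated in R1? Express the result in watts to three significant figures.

0.117 W

In a series string the same current flows through every resistor — find that current, then P = I²R for the one we want.
R_total = (4.96 + 2.20 + 2.53 + 1.00) kΩ = 10690 Ω
I = V / R_total = 51.9 / 10690 = 0.004855 A
P_R1 = I² × R1 = (0.004855)² × 4960 = 0.1169 W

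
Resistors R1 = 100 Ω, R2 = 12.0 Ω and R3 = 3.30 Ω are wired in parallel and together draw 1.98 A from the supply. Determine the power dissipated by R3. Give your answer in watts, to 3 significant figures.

7.56 W

The branches share the same voltage, but only the total current is given — find V from the equivalent resistance first.
1/R_eq = 1/100 + 1/12.0 + 1/3.30 ⇒ R_eq = 2.523 Ω
V = I_total × R_eq = 1.980 × 2.523 = 4.995 V
P_R3 = V² / R3 = (4.995)² / 3.30 = 7.562 W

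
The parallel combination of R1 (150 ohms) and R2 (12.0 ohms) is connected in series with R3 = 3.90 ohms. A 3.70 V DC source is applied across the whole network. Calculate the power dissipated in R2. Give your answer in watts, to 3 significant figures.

0.625 W

First find R_p for the parallel pair, then treat R_p + R3 as a series loop.
R_p = (150×12.0)/(150+12.0) = 11.11 Ω
R_total = R_p + 3.90 = 11.11 + 3.90 = 15.01 Ω
I = V / R_total = 3.70 / 15.01 = 0.2465 A
Voltage across the parallel pair: V_p = I × R_p = 0.2465 × 11.11 = 2.739 V
R2 has V_p across it, so P = V_p²/R2.
P_R2 = (2.739)² / 12.0 = 0.6250 W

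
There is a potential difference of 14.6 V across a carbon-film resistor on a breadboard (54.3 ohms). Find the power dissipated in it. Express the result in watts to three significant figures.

3.93 W

With V across and R both known, P = V²/R gives the dissipation directly.
P = (14.6 V)² / 54.3 Ω = 3.926 W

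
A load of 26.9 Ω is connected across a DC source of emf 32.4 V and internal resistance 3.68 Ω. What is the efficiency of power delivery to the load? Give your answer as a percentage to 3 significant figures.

88.0 %

Efficiency is P_load / P_total. With a series r and R sharing the same I, P = I²R for each, so η = R/(R+r).
η = R / (R + r) = 26.9 / (26.9 + 3.68) = 0.8797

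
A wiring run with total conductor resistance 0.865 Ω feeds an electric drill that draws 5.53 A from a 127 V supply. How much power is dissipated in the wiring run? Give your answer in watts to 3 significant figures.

The wiring run is a series resistance carrying the load current; its dissipation is I²R_line.
The wiring run carries the full 5.53 A.
P_line = I² R_line = (5.530)² × 0.865 = 26.45 W

26.5 W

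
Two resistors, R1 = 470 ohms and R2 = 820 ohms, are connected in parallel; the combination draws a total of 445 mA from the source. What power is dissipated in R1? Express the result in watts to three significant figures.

37.6 W

The branches share the same voltage, but only the total current is given — find V from the equivalent resistance first.
1/R_eq = 1/470 + 1/820 ⇒ R_eq = 298.8 Ω
V = I_total × R_eq = 0.4450 × 298.8 = 132.9 V
P_R1 = V² / R1 = (132.9)² / 470 = 37.61 W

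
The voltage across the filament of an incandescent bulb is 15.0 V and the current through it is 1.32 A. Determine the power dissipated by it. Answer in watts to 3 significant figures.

Both the voltage across and the current through the element are known, so P = V I applies directly.
P = 15.0 V × 1.320 A = 19.80 W

19.8 W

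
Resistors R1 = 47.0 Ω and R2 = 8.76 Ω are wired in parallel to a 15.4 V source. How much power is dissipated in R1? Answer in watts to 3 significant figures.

Each parallel branch sees the full supply voltage, so P = V²/R applies directly to the target branch.
P_R1 = V² / R1 = (15.4)² / 47.0 Ω = 5.046 W

5.05 W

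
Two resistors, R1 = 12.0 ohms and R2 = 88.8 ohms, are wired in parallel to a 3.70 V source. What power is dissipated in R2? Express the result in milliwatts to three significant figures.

R2 sits directly across the source, so P = V²/R with V = 3.70 V.
P_R2 = V² / R2 = (3.70)² / 88.8 Ω = 0.1542 W

154 mW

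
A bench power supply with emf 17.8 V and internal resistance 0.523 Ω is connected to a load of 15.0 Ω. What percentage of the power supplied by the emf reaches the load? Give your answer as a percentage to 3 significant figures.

η = P_load/(P_load+P_int) = I²R/(I²R+I²r) = R/(R+r) — the I² cancels for series elements.
η = R / (R + r) = 15.0 / (15.0 + 0.523) = 0.9663

96.6 %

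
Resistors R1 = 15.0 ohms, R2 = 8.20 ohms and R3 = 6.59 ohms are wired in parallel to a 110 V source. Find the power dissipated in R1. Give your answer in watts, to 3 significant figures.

Every branch has 110 V across it, so for R1 the power is simply V²/R.
P_R1 = V² / R1 = (110)² / 15.0 Ω = 806.7 W

807 W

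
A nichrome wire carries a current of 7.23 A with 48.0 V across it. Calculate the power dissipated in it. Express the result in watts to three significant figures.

347 W

Both the voltage across and the current through the element are known, so P = V I applies directly.
P = 48.0 V × 7.230 A = 347.0 W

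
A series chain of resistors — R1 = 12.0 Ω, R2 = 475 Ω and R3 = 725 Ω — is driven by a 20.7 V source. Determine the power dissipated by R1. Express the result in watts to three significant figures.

0.00350 W

In a series string the same current flows through every resistor — find that current, then P = I²R for the one we want.
R_total = 12.0 + 475 + 725 = 1212 Ω
I = V / R_total = 20.7 / 1212 = 0.01708 A
P_R1 = I² × R1 = (0.01708)² × 12.0 = 0.003500 W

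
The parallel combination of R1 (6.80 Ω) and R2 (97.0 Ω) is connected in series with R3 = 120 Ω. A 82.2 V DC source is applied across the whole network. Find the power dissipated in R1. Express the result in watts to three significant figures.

Collapse the R1‖R2 pair into one equivalent R_p; then R_p and R3 form a series string.
R_p = (6.80×97.0)/(6.80+97.0) = 6.355 Ω
R_total = R_p + 120 = 6.355 + 120 = 126.4 Ω
I = V / R_total = 82.2 / 126.4 = 0.6506 A
Voltage across the parallel pair: V_p = I × R_p = 0.6506 × 6.355 = 4.134 V
R1 has V_p across it, so P = V_p²/R1.
P_R1 = (4.134)² / 6.80 = 2.513 W

2.51 W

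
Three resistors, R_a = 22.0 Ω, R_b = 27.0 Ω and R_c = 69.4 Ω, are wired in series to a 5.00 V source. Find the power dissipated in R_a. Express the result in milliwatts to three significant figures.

39.2 mW

In a series string the same current flows through every resistor — find that current, then P = I²R for the one we want.
R_total = 22.0 + 27.0 + 69.4 = 118.4 Ω
I = V / R_total = 5.00 / 118.4 = 0.04223 A
P_R_a = I² × R_a = (0.04223)² × 22.0 = 0.03923 W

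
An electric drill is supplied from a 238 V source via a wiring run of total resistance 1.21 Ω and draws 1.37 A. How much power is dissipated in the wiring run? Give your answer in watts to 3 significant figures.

2.27 W

Line loss is just I²R for the cable — we know both I and R_line directly.
The wiring run carries the full 1.37 A.
P_line = I² R_line = (1.370)² × 1.21 = 2.271 W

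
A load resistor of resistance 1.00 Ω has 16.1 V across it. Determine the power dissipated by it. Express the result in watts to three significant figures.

V and R are stated; P = V²/R avoids computing the current.
P = (16.1 V)² / 1.00 Ω = 259.2 W

259 W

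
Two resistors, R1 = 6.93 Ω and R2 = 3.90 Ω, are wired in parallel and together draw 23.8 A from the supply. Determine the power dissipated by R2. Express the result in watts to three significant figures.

905 W

Only the total current is stated, so first find the parallel equivalent to get the voltage across the combination.
1/R_eq = 1/6.93 + 1/3.90 ⇒ R_eq = 2.496 Ω
V = I_total × R_eq = 23.80 × 2.496 = 59.39 V
P_R2 = V² / R2 = (59.39)² / 3.90 = 904.5 W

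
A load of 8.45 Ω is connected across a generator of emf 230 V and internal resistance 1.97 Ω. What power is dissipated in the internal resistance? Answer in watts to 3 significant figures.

960 W

r is in series with the load, so it carries the full circuit current — the loss in it is I²r.
I = ε / (r + R) = 230 / (1.97 + 8.45) = 22.07 A
P_int = I² r = (22.07)² × 1.97 = 959.8 W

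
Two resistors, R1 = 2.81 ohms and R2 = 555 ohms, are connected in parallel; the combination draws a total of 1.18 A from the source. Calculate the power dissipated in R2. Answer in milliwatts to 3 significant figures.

Only the total current is stated, so first find the parallel equivalent to get the voltage across the combination.
1/R_eq = 1/2.81 + 1/555 ⇒ R_eq = 2.796 Ω
V = I_total × R_eq = 1.180 × 2.796 = 3.299 V
P_R2 = V² / R2 = (3.299)² / 555 = 0.01961 W

19.6 mW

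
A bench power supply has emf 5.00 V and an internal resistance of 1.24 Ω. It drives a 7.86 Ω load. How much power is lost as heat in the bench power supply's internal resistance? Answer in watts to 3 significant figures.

The source's internal resistance is just another series element carrying I; its dissipation is I²r.
I = ε / (r + R) = 5.00 / (1.24 + 7.86) = 0.5495 A
P_int = I² r = (0.5495)² × 1.24 = 0.3744 W

0.374 W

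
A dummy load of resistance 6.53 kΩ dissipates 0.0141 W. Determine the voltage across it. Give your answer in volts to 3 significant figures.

9.60 V

From P = V I = I²R = V²/R, with the two given quantities we get V = √(P R).
V = √(0.0141 × 6530) = 9.595 V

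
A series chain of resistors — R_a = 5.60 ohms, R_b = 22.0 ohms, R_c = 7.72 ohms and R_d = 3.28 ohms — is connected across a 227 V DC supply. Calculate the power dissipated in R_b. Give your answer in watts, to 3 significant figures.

In a series string the same current flows through every resistor — find that current, then P = I²R for the one we want.
R_total = 5.60 + 22.0 + 7.72 + 3.28 = 38.60 Ω
I = V / R_total = 227 / 38.60 = 5.881 A
P_R_b = I² × R_b = (5.881)² × 22.0 = 760.9 W

761 W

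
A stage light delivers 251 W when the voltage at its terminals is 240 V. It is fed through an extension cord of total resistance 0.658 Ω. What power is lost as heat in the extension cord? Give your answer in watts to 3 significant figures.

The extension cord is a series resistance carrying the load current; its dissipation is I²R_line.
I = P / V = 251 / 240 = 1.046 A through the extension cord.
P_line = I² R_line = (1.046)² × 0.658 = 0.7197 W

0.720 W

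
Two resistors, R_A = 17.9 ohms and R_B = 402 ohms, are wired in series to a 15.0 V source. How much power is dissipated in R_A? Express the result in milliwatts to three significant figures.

Since the resistors are in series they all carry the loop current I = V/R_total; the power in any one is I²R.
R_total = 17.9 + 402 = 419.9 Ω
I = V / R_total = 15.0 / 419.9 = 0.03572 A
P_R_A = I² × R_A = (0.03572)² × 17.9 = 0.02284 W

22.8 mW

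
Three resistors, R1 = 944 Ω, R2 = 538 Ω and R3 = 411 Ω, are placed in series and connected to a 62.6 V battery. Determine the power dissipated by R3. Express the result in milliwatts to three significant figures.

In a series string the same current flows through every resistor — find that current, then P = I²R for the one we want.
R_total = 944 + 538 + 411 = 1893 Ω
I = V / R_total = 62.6 / 1893 = 0.03307 A
P_R3 = I² × R3 = (0.03307)² × 411 = 0.4495 W

449 mW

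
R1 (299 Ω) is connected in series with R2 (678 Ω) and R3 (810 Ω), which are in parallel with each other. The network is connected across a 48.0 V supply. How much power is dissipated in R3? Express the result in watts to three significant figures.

0.868 W

Collapse R2‖R3 to a single equivalent, reducing the network to two series elements.
R_p = (678×810)/(678+810) = 369.1 Ω
R_total = 299 + 369.1 = 668.1 Ω
I = V / R_total = 48.0 / 668.1 = 0.07185 A
Voltage across the parallel pair: V_p = I × R_p = 0.07185 × 369.1 = 26.52 V
R3 is across V_p, so use P = V²/R for that branch.
P_R3 = (26.52)² / 810 = 0.8681 W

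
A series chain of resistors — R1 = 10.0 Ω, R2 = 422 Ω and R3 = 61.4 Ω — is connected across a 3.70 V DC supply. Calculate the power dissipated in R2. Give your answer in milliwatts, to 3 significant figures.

Every series element carries the same I. Get I from the total resistance, then P = I² × R2.
R_total = 10.0 + 422 + 61.4 = 493.4 Ω
I = V / R_total = 3.70 / 493.4 = 0.007499 A
P_R2 = I² × R2 = (0.007499)² × 422 = 0.02373 W

23.7 mW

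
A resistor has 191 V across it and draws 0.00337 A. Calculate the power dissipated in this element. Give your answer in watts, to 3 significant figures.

0.644 W

With V and I both given, power follows immediately from P = V I.
P = 191 V × 0.003370 A = 0.6437 W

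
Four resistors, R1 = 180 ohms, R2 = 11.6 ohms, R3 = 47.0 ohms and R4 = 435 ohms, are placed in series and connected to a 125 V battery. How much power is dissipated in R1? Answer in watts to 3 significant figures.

Series elements share the same current, so find I first, then use P = I²R.
R_total = 180 + 11.6 + 47.0 + 435 = 673.6 Ω
I = V / R_total = 125 / 673.6 = 0.1856 A
P_R1 = I² × R1 = (0.1856)² × 180 = 6.199 W

6.20 W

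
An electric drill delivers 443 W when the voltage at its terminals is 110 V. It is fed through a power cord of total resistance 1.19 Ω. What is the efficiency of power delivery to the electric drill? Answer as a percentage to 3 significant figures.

95.8 %

I = P / V = 443 / 110 = 4.027 A through the power cord.
P_line = I² R_line = (4.027)² × 1.19 = 19.30 W
P_source = P_load + P_line = 443.0 + 19.30 = 462.3 W
η = P_load / P_source = 443.0 / 462.3 = 0.9583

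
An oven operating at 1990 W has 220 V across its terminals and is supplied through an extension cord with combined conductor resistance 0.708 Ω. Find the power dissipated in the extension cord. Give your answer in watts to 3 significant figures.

57.9 W

Only the current and the line resistance are needed for the I²R loss.
I = P / V = 1990 / 220 = 9.045 A through the extension cord.
P_line = I² R_line = (9.045)² × 0.708 = 57.93 W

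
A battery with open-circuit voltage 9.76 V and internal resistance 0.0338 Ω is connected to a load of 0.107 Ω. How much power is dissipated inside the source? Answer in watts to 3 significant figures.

r is in series with the load, so it carries the full circuit current — the loss in it is I²r.
I = ε / (r + R) = 9.76 / (0.0338 + 0.107) = 69.32 A
P_int = I² r = (69.32)² × 0.0338 = 162.4 W

162 W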